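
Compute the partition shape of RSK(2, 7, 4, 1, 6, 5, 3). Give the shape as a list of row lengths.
[3, 2, 1, 1]

Row-insert each entry into an empty tableau.

After inserting 2: P = [[2]].
After inserting 7: P = [[2, 7]].
After inserting 4: P = [[2, 4], [7]].
After inserting 1: P = [[1, 4], [2], [7]].
After inserting 6: P = [[1, 4, 6], [2], [7]].
After inserting 5: P = [[1, 4, 5], [2, 6], [7]].
After inserting 3: P = [[1, 3, 5], [2, 4], [6], [7]].

The final insertion tableau P = [[1, 3, 5], [2, 4], [6], [7]] has shape [3, 2, 1, 1].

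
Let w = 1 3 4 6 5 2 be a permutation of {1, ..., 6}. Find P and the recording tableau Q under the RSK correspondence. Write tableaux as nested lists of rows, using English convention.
Insert each entry of the permutation into P by Schensted row insertion, recording in Q the position of each new cell.

Insert 1: appended to row 1. P = [[1]].
Insert 3: appended to row 1. P = [[1, 3]].
Insert 4: appended to row 1. P = [[1, 3, 4]].
Insert 6: appended to row 1. P = [[1, 3, 4, 6]].
Insert 5: 5 bumps 6 from row 1; 6 starts row 2. P = [[1, 3, 4, 5], [6]].
Insert 2: 2 bumps 3 from row 1; 3 bumps 6 from row 2; 6 starts row 3. P = [[1, 2, 4, 5], [3], [6]].

So P = [[1, 2, 4, 5], [3], [6]], Q = [[1, 2, 3, 4], [5], [6]].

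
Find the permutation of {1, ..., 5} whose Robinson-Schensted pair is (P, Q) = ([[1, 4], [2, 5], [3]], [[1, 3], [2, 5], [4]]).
3 2 5 1 4

Reverse the RSK construction: for i from n down to 1, find the cell of Q containing i, remove the entry at that cell from P, and reverse-bump it up through P; the value ejected from row 1 is w(i).

Step i=5: Q has 5 at row 2, column 2; remove 5 from row 2 of P and reverse-bump: 5 enters row 1 and ejects 4. So w(5) = 4. P is now [[1, 5], [2], [3]].
Step i=4: Q has 4 at row 3, column 1; remove 3 from row 3 of P and reverse-bump: 3 enters row 2 and ejects 2; 2 enters row 1 and ejects 1. So w(4) = 1. P is now [[2, 5], [3]].
Step i=3: Q has 3 at row 1, column 2; remove that cell from P, ejecting 5. So w(3) = 5. P is now [[2], [3]].
Step i=2: Q has 2 at row 2, column 1; remove 3 from row 2 of P and reverse-bump: 3 enters row 1 and ejects 2. So w(2) = 2. P is now [[3]].
Step i=1: Q has 1 at row 1, column 1; remove that cell from P, ejecting 3. So w(1) = 3. P is now [].

So w = 3 2 5 1 4.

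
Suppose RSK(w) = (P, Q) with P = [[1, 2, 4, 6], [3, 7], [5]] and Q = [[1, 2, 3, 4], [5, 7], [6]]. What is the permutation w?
1 3 5 7 4 2 6

Reverse the RSK construction: for i from n down to 1, find the cell of Q containing i, remove the entry at that cell from P, and reverse-bump it up through P; the value ejected from row 1 is w(i).

Step i=7: Q has 7 at row 2, column 2; remove 7 from row 2 of P and reverse-bump: 7 enters row 1 and ejects 6. So w(7) = 6. P is now [[1, 2, 4, 7], [3], [5]].
Step i=6: Q has 6 at row 3, column 1; remove 5 from row 3 of P and reverse-bump: 5 enters row 2 and ejects 3; 3 enters row 1 and ejects 2. So w(6) = 2. P is now [[1, 3, 4, 7], [5]].
Step i=5: Q has 5 at row 2, column 1; remove 5 from row 2 of P and reverse-bump: 5 enters row 1 and ejects 4. So w(5) = 4. P is now [[1, 3, 5, 7]].
Step i=4: Q has 4 at row 1, column 4; remove that cell from P, ejecting 7. So w(4) = 7. P is now [[1, 3, 5]].
Step i=3: Q has 3 at row 1, column 3; remove that cell from P, ejecting 5. So w(3) = 5. P is now [[1, 3]].
Step i=2: Q has 2 at row 1, column 2; remove that cell from P, ejecting 3. So w(2) = 3. P is now [[1]].
Step i=1: Q has 1 at row 1, column 1; remove that cell from P, ejecting 1. So w(1) = 1. P is now [].

So w = 1 3 5 7 4 2 6.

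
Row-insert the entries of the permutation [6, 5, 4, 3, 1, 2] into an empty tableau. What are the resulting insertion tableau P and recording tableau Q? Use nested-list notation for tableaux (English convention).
Insert each entry of the permutation into P by Schensted row insertion, recording in Q the position of each new cell.

Insert 6: appended to row 1. P = [[6]], Q = [[1]].
Insert 5: 5 bumps 6 from row 1; 6 starts row 2. P = [[5], [6]], Q = [[1], [2]].
Insert 4: 4 bumps 5 from row 1; 5 bumps 6 from row 2; 6 starts row 3. P = [[4], [5], [6]], Q = [[1], [2], [3]].
Insert 3: 3 bumps 4 from row 1; 4 bumps 5 from row 2; 5 bumps 6 from row 3; 6 starts row 4. P = [[3], [4], [5], [6]], Q = [[1], [2], [3], [4]].
Insert 1: 1 bumps 3 from row 1; 3 bumps 4 from row 2; 4 bumps 5 from row 3; 5 bumps 6 from row 4; 6 starts row 5. P = [[1], [3], [4], [5], [6]], Q = [[1], [2], [3], [4], [5]].
Insert 2: appended to row 1. P = [[1, 2], [3], [4], [5], [6]], Q = [[1, 6], [2], [3], [4], [5]].

So P = [[1, 2], [3], [4], [5], [6]], Q = [[1, 6], [2], [3], [4], [5]].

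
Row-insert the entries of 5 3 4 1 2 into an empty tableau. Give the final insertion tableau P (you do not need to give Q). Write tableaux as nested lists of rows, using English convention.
P = [[1, 2], [3, 4], [5]]

Insert 5: appended to row 1. P = [[5]].
Insert 3: 3 bumps 5 from row 1; 5 starts row 2. P = [[3], [5]].
Insert 4: appended to row 1. P = [[3, 4], [5]].
Insert 1: 1 bumps 3 from row 1; 3 bumps 5 from row 2; 5 starts row 3. P = [[1, 4], [3], [5]].
Insert 2: 2 bumps 4 from row 1; 4 appends to row 2. P = [[1, 2], [3, 4], [5]].

So P = [[1, 2], [3, 4], [5]].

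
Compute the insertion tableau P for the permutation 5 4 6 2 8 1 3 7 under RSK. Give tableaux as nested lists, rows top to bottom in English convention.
Insert 5: appended to row 1. P = [[5]].
Insert 4: 4 bumps 5 from row 1; 5 starts row 2. P = [[4], [5]].
Insert 6: appended to row 1. P = [[4, 6], [5]].
Insert 2: 2 bumps 4 from row 1; 4 bumps 5 from row 2; 5 starts row 3. P = [[2, 6], [4], [5]].
Insert 8: appended to row 1. P = [[2, 6, 8], [4], [5]].
Insert 1: 1 bumps 2 from row 1; 2 bumps 4 from row 2; 4 bumps 5 from row 3; 5 starts row 4. P = [[1, 6, 8], [2], [4], [5]].
Insert 3: 3 bumps 6 from row 1; 6 appends to row 2. P = [[1, 3, 8], [2, 6], [4], [5]].
Insert 7: 7 bumps 8 from row 1; 8 appends to row 2. P = [[1, 3, 7], [2, 6, 8], [4], [5]].

So P = [[1, 3, 7], [2, 6, 8], [4], [5]].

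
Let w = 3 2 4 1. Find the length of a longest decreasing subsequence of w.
3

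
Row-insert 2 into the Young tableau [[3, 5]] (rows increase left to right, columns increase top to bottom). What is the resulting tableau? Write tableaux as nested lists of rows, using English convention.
[[2, 5], [3]]

In row 1, 2 replaces 3 (the leftmost entry greater than 2); 3 is bumped to row 2. 3 starts a new row 2. The new tableau is [[2, 5], [3]].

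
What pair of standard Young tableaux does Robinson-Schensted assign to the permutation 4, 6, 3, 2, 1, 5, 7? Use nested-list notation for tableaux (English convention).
P = [[1, 5, 7], [2, 6], [3], [4]], Q = [[1, 2, 7], [3, 6], [4], [5]]

Insert each entry of the permutation into P by Schensted row insertion, recording in Q the position of each new cell.

Insert 4: appended to row 1. P = [[4]].
Insert 6: appended to row 1. P = [[4, 6]].
Insert 3: 3 bumps 4 from row 1; 4 starts row 2. P = [[3, 6], [4]].
Insert 2: 2 bumps 3 from row 1; 3 bumps 4 from row 2; 4 starts row 3. P = [[2, 6], [3], [4]].
Insert 1: 1 bumps 2 from row 1; 2 bumps 3 from row 2; 3 bumps 4 from row 3; 4 starts row 4. P = [[1, 6], [2], [3], [4]].
Insert 5: 5 bumps 6 from row 1; 6 appends to row 2. P = [[1, 5], [2, 6], [3], [4]].
Insert 7: appended to row 1. P = [[1, 5, 7], [2, 6], [3], [4]].

So P = [[1, 5, 7], [2, 6], [3], [4]], Q = [[1, 2, 7], [3, 6], [4], [5]].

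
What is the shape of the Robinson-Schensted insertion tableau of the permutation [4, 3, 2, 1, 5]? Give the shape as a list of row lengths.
[2, 1, 1, 1]

Row-insert each entry into an empty tableau.

After inserting 4: P = [[4]].
After inserting 3: P = [[3], [4]].
After inserting 2: P = [[2], [3], [4]].
After inserting 1: P = [[1], [2], [3], [4]].
After inserting 5: P = [[1, 5], [2], [3], [4]].

The final insertion tableau P = [[1, 5], [2], [3], [4]] has shape [2, 1, 1, 1].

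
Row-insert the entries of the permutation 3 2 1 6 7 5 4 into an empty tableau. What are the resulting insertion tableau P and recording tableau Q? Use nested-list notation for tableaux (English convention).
Insert each entry of the permutation into P by Schensted row insertion, recording in Q the position of each new cell.

Insert 3: appended to row 1. P = [[3]].
Insert 2: 2 bumps 3 from row 1; 3 starts row 2. P = [[2], [3]].
Insert 1: 1 bumps 2 from row 1; 2 bumps 3 from row 2; 3 starts row 3. P = [[1], [2], [3]].
Insert 6: appended to row 1. P = [[1, 6], [2], [3]].
Insert 7: appended to row 1. P = [[1, 6, 7], [2], [3]].
Insert 5: 5 bumps 6 from row 1; 6 appends to row 2. P = [[1, 5, 7], [2, 6], [3]].
Insert 4: 4 bumps 5 from row 1; 5 bumps 6 from row 2; 6 appends to row 3. P = [[1, 4, 7], [2, 5], [3, 6]].

So P = [[1, 4, 7], [2, 5], [3, 6]], Q = [[1, 4, 5], [2, 6], [3, 7]].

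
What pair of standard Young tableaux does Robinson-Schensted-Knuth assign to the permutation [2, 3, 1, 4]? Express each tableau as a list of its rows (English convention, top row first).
Insert each entry of the permutation into P by Schensted row insertion, recording in Q the position of each new cell.

Insert 2: appended to row 1. P = [[2]], Q = [[1]].
Insert 3: appended to row 1. P = [[2, 3]], Q = [[1, 2]].
Insert 1: 1 bumps 2 from row 1; 2 starts row 2. P = [[1, 3], [2]], Q = [[1, 2], [3]].
Insert 4: appended to row 1. P = [[1, 3, 4], [2]], Q = [[1, 2, 4], [3]].

So P = [[1, 3, 4], [2]], Q = [[1, 2, 4], [3]].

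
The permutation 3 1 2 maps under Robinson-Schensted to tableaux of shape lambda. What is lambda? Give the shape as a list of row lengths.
Row-insert each entry into an empty tableau.

After inserting 3: P = [[3]].
After inserting 1: P = [[1], [3]].
After inserting 2: P = [[1, 2], [3]].

The final insertion tableau P = [[1, 2], [3]] has shape [2, 1].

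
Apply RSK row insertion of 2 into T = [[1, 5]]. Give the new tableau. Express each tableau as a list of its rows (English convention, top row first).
In row 1, 2 replaces 5 (the leftmost entry greater than 2); 5 is bumped to row 2. 5 starts a new row 2. The new tableau is [[1, 2], [5]].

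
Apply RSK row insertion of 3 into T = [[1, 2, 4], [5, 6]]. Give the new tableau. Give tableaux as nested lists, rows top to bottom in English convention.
In row 1, 3 replaces 4 (the leftmost entry greater than 3); 4 is bumped to row 2. In row 2, 4 replaces 5 (the leftmost entry greater than 4); 5 is bumped to row 3. 5 starts a new row 3. The new tableau is [[1, 2, 3], [4, 6], [5]].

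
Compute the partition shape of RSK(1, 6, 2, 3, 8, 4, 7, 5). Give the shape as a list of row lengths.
[5, 2, 1]

Row-insert each entry into an empty tableau.

After inserting 1: P = [[1]].
After inserting 6: P = [[1, 6]].
After inserting 2: P = [[1, 2], [6]].
After inserting 3: P = [[1, 2, 3], [6]].
After inserting 8: P = [[1, 2, 3, 8], [6]].
After inserting 4: P = [[1, 2, 3, 4], [6, 8]].
After inserting 7: P = [[1, 2, 3, 4, 7], [6, 8]].
After inserting 5: P = [[1, 2, 3, 4, 5], [6, 7], [8]].

The final insertion tableau P = [[1, 2, 3, 4, 5], [6, 7], [8]] has shape [5, 2, 1].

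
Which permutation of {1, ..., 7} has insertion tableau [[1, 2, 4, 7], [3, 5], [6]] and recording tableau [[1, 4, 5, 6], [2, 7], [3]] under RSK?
Reverse the RSK construction: for i from n down to 1, find the cell of Q containing i, remove the entry at that cell from P, and reverse-bump it up through P; the value ejected from row 1 is w(i).

Step i=7: Q has 7 at row 2, column 2; remove 5 from row 2 of P and reverse-bump: 5 enters row 1 and ejects 4. So w(7) = 4. P is now [[1, 2, 5, 7], [3], [6]].
Step i=6: Q has 6 at row 1, column 4; remove that cell from P, ejecting 7. So w(6) = 7. P is now [[1, 2, 5], [3], [6]].
Step i=5: Q has 5 at row 1, column 3; remove that cell from P, ejecting 5. So w(5) = 5. P is now [[1, 2], [3], [6]].
Step i=4: Q has 4 at row 1, column 2; remove that cell from P, ejecting 2. So w(4) = 2. P is now [[1], [3], [6]].
Step i=3: Q has 3 at row 3, column 1; remove 6 from row 3 of P and reverse-bump: 6 enters row 2 and ejects 3; 3 enters row 1 and ejects 1. So w(3) = 1. P is now [[3], [6]].
Step i=2: Q has 2 at row 2, column 1; remove 6 from row 2 of P and reverse-bump: 6 enters row 1 and ejects 3. So w(2) = 3. P is now [[6]].
Step i=1: Q has 1 at row 1, column 1; remove that cell from P, ejecting 6. So w(1) = 6. P is now [].

So w = 6 3 1 2 5 7 4.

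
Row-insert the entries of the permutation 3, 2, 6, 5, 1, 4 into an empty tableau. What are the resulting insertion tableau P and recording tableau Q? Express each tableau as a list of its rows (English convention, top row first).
Insert each entry of the permutation into P by Schensted row insertion, recording in Q the position of each new cell.

Insert 3: appended to row 1. P = [[3]].
Insert 2: 2 bumps 3 from row 1; 3 starts row 2. P = [[2], [3]].
Insert 6: appended to row 1. P = [[2, 6], [3]].
Insert 5: 5 bumps 6 from row 1; 6 appends to row 2. P = [[2, 5], [3, 6]].
Insert 1: 1 bumps 2 from row 1; 2 bumps 3 from row 2; 3 starts row 3. P = [[1, 5], [2, 6], [3]].
Insert 4: 4 bumps 5 from row 1; 5 bumps 6 from row 2; 6 appends to row 3. P = [[1, 4], [2, 5], [3, 6]].

So P = [[1, 4], [2, 5], [3, 6]], Q = [[1, 3], [2, 4], [5, 6]].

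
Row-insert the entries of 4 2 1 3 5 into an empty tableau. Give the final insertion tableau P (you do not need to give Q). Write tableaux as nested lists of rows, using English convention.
P = [[1, 3, 5], [2], [4]]

Insert 4: appended to row 1. P = [[4]].
Insert 2: 2 bumps 4 from row 1; 4 starts row 2. P = [[2], [4]].
Insert 1: 1 bumps 2 from row 1; 2 bumps 4 from row 2; 4 starts row 3. P = [[1], [2], [4]].
Insert 3: appended to row 1. P = [[1, 3], [2], [4]].
Insert 5: appended to row 1. P = [[1, 3, 5], [2], [4]].

So P = [[1, 3, 5], [2], [4]].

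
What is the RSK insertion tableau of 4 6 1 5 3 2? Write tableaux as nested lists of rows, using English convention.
After inserting 4: P = [[4]].
After inserting 6: P = [[4, 6]].
After inserting 1: P = [[1, 6], [4]].
After inserting 5: P = [[1, 5], [4, 6]].
After inserting 3: P = [[1, 3], [4, 5], [6]].
After inserting 2: P = [[1, 2], [3, 5], [4], [6]].

So P = [[1, 2], [3, 5], [4], [6]].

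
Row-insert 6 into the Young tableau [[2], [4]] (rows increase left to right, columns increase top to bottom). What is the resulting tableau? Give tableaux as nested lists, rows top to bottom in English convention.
6 is larger than every entry of row 1, so it is appended to row 1. The new tableau is [[2, 6], [4]].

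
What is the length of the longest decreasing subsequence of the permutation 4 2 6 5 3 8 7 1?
4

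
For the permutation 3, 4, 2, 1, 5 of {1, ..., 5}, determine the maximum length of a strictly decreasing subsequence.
3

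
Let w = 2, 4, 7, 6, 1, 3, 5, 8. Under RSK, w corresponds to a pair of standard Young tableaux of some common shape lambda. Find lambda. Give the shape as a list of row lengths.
Row-insert each entry into an empty tableau.

After inserting 2: P = [[2]].
After inserting 4: P = [[2, 4]].
After inserting 7: P = [[2, 4, 7]].
After inserting 6: P = [[2, 4, 6], [7]].
After inserting 1: P = [[1, 4, 6], [2], [7]].
After inserting 3: P = [[1, 3, 6], [2, 4], [7]].
After inserting 5: P = [[1, 3, 5], [2, 4, 6], [7]].
After inserting 8: P = [[1, 3, 5, 8], [2, 4, 6], [7]].

The final insertion tableau P = [[1, 3, 5, 8], [2, 4, 6], [7]] has shape [4, 3, 1].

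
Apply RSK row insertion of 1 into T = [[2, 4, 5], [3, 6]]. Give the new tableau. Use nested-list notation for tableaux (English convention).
In row 1, 1 replaces 2 (the leftmost entry greater than 1); 2 is bumped to row 2. In row 2, 2 replaces 3 (the leftmost entry greater than 2); 3 is bumped to row 3. 3 starts a new row 3. The new tableau is [[1, 4, 5], [2, 6], [3]].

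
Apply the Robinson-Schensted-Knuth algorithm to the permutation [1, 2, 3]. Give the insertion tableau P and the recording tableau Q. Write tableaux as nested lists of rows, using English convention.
Insert each entry of the permutation into P by Schensted row insertion, recording in Q the position of each new cell.

Insert 1: appended to row 1. P = [[1]].
Insert 2: appended to row 1. P = [[1, 2]].
Insert 3: appended to row 1. P = [[1, 2, 3]].

So P = [[1, 2, 3]], Q = [[1, 2, 3]].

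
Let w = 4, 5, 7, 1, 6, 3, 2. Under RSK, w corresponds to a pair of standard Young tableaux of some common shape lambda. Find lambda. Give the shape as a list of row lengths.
[3, 2, 1, 1]

Row-insert each entry into an empty tableau.

After inserting 4: P = [[4]].
After inserting 5: P = [[4, 5]].
After inserting 7: P = [[4, 5, 7]].
After inserting 1: P = [[1, 5, 7], [4]].
After inserting 6: P = [[1, 5, 6], [4, 7]].
After inserting 3: P = [[1, 3, 6], [4, 5], [7]].
After inserting 2: P = [[1, 2, 6], [3, 5], [4], [7]].

The final insertion tableau P = [[1, 2, 6], [3, 5], [4], [7]] has shape [3, 2, 1, 1].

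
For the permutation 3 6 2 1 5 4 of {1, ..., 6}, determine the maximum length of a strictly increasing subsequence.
2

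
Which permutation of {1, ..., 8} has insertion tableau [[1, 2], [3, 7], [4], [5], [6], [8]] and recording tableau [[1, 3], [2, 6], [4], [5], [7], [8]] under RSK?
Reverse the RSK construction: for i from n down to 1, find the cell of Q containing i, remove the entry at that cell from P, and reverse-bump it up through P; the value ejected from row 1 is w(i).

Step i=8: Q has 8 at row 6, column 1; remove 8 from row 6 of P and reverse-bump: 8 enters row 5 and ejects 6; 6 enters row 4 and ejects 5; 5 enters row 3 and ejects 4; 4 enters row 2 and ejects 3; 3 enters row 1 and ejects 2. So w(8) = 2. P is now [[1, 3], [4, 7], [5], [6], [8]].
Step i=7: Q has 7 at row 5, column 1; remove 8 from row 5 of P and reverse-bump: 8 enters row 4 and ejects 6; 6 enters row 3 and ejects 5; 5 enters row 2 and ejects 4; 4 enters row 1 and ejects 3. So w(7) = 3. P is now [[1, 4], [5, 7], [6], [8]].
Step i=6: Q has 6 at row 2, column 2; remove 7 from row 2 of P and reverse-bump: 7 enters row 1 and ejects 4. So w(6) = 4. P is now [[1, 7], [5], [6], [8]].
Step i=5: Q has 5 at row 4, column 1; remove 8 from row 4 of P and reverse-bump: 8 enters row 3 and ejects 6; 6 enters row 2 and ejects 5; 5 enters row 1 and ejects 1. So w(5) = 1. P is now [[5, 7], [6], [8]].
Step i=4: Q has 4 at row 3, column 1; remove 8 from row 3 of P and reverse-bump: 8 enters row 2 and ejects 6; 6 enters row 1 and ejects 5. So w(4) = 5. P is now [[6, 7], [8]].
Step i=3: Q has 3 at row 1, column 2; remove that cell from P, ejecting 7. So w(3) = 7. P is now [[6], [8]].
Step i=2: Q has 2 at row 2, column 1; remove 8 from row 2 of P and reverse-bump: 8 enters row 1 and ejects 6. So w(2) = 6. P is now [[8]].
Step i=1: Q has 1 at row 1, column 1; remove that cell from P, ejecting 8. So w(1) = 8. P is now [].

So w = 8 6 7 5 1 4 3 2.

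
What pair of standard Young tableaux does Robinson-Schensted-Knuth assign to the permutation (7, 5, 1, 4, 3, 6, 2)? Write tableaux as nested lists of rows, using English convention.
Insert each entry of the permutation into P by Schensted row insertion, recording in Q the position of each new cell.

Insert 7: appended to row 1. P = [[7]].
Insert 5: 5 bumps 7 from row 1; 7 starts row 2. P = [[5], [7]].
Insert 1: 1 bumps 5 from row 1; 5 bumps 7 from row 2; 7 starts row 3. P = [[1], [5], [7]].
Insert 4: appended to row 1. P = [[1, 4], [5], [7]].
Insert 3: 3 bumps 4 from row 1; 4 bumps 5 from row 2; 5 bumps 7 from row 3; 7 starts row 4. P = [[1, 3], [4], [5], [7]].
Insert 6: appended to row 1. P = [[1, 3, 6], [4], [5], [7]].
Insert 2: 2 bumps 3 from row 1; 3 bumps 4 from row 2; 4 bumps 5 from row 3; 5 bumps 7 from row 4; 7 starts row 5. P = [[1, 2, 6], [3], [4], [5], [7]].

So P = [[1, 2, 6], [3], [4], [5], [7]], Q = [[1, 4, 6], [2], [3], [5], [7]].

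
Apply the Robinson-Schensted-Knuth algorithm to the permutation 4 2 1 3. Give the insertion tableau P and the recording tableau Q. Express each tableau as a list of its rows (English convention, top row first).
Insert each entry of the permutation into P by Schensted row insertion, recording in Q the position of each new cell.

Insert 4: appended to row 1. P = [[4]], Q = [[1]].
Insert 2: 2 bumps 4 from row 1; 4 starts row 2. P = [[2], [4]], Q = [[1], [2]].
Insert 1: 1 bumps 2 from row 1; 2 bumps 4 from row 2; 4 starts row 3. P = [[1], [2], [4]], Q = [[1], [2], [3]].
Insert 3: appended to row 1. P = [[1, 3], [2], [4]], Q = [[1, 4], [2], [3]].

So P = [[1, 3], [2], [4]], Q = [[1, 4], [2], [3]].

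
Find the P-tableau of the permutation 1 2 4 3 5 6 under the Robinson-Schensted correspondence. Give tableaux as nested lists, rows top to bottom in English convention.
P = [[1, 2, 3, 5, 6], [4]]

Insert 1: appended to row 1. P = [[1]].
Insert 2: appended to row 1. P = [[1, 2]].
Insert 4: appended to row 1. P = [[1, 2, 4]].
Insert 3: 3 bumps 4 from row 1; 4 starts row 2. P = [[1, 2, 3], [4]].
Insert 5: appended to row 1. P = [[1, 2, 3, 5], [4]].
Insert 6: appended to row 1. P = [[1, 2, 3, 5, 6], [4]].

So P = [[1, 2, 3, 5, 6], [4]].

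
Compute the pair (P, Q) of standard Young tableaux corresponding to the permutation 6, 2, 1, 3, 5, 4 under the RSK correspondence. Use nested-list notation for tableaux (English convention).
Insert each entry of the permutation into P by Schensted row insertion, recording in Q the position of each new cell.

After inserting 6: P = [[6]].
After inserting 2: P = [[2], [6]].
After inserting 1: P = [[1], [2], [6]].
After inserting 3: P = [[1, 3], [2], [6]].
After inserting 5: P = [[1, 3, 5], [2], [6]].
After inserting 4: P = [[1, 3, 4], [2, 5], [6]].

So P = [[1, 3, 4], [2, 5], [6]], Q = [[1, 4, 5], [2, 6], [3]].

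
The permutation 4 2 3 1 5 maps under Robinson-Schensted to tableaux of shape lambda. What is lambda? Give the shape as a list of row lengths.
Row-insert each entry into an empty tableau.

After inserting 4: P = [[4]].
After inserting 2: P = [[2], [4]].
After inserting 3: P = [[2, 3], [4]].
After inserting 1: P = [[1, 3], [2], [4]].
After inserting 5: P = [[1, 3, 5], [2], [4]].

The final insertion tableau P = [[1, 3, 5], [2], [4]] has shape [3, 1, 1].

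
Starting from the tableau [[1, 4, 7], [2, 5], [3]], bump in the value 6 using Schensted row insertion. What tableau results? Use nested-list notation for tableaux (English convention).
[[1, 4, 6], [2, 5, 7], [3]]

In row 1, 6 replaces 7 (the leftmost entry greater than 6); 7 is bumped to row 2. 7 is appended to row 2. The new tableau is [[1, 4, 6], [2, 5, 7], [3]].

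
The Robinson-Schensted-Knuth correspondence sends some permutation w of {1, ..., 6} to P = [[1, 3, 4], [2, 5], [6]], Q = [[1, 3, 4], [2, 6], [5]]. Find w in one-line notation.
6 2 3 5 1 4

Reverse RSK: for i = n, n-1, ..., 1, locate i in Q, remove the corresponding corner cell from P, and reverse-bump its entry up through P; the value ejected from row 1 is w(i).

So w = 6 2 3 5 1 4.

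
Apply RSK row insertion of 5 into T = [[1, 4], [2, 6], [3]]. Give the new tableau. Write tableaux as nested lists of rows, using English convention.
5 is larger than every entry of row 1, so it is appended to row 1. The new tableau is [[1, 4, 5], [2, 6], [3]].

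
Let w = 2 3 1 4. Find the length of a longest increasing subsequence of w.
3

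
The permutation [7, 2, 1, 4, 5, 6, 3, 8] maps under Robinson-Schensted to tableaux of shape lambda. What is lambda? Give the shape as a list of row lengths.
[5, 2, 1]

Row-insert each entry into an empty tableau.

After inserting 7: P = [[7]].
After inserting 2: P = [[2], [7]].
After inserting 1: P = [[1], [2], [7]].
After inserting 4: P = [[1, 4], [2], [7]].
After inserting 5: P = [[1, 4, 5], [2], [7]].
After inserting 6: P = [[1, 4, 5, 6], [2], [7]].
After inserting 3: P = [[1, 3, 5, 6], [2, 4], [7]].
After inserting 8: P = [[1, 3, 5, 6, 8], [2, 4], [7]].

The final insertion tableau P = [[1, 3, 5, 6, 8], [2, 4], [7]] has shape [5, 2, 1].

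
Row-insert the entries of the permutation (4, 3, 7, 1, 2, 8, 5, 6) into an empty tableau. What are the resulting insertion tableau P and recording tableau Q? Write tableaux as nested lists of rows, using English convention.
P = [[1, 2, 5, 6], [3, 7, 8], [4]], Q = [[1, 3, 6, 8], [2, 5, 7], [4]]

Insert each entry of the permutation into P by Schensted row insertion, recording in Q the position of each new cell.

Insert 4: appended to row 1. P = [[4]].
Insert 3: 3 bumps 4 from row 1; 4 starts row 2. P = [[3], [4]].
Insert 7: appended to row 1. P = [[3, 7], [4]].
Insert 1: 1 bumps 3 from row 1; 3 bumps 4 from row 2; 4 starts row 3. P = [[1, 7], [3], [4]].
Insert 2: 2 bumps 7 from row 1; 7 appends to row 2. P = [[1, 2], [3, 7], [4]].
Insert 8: appended to row 1. P = [[1, 2, 8], [3, 7], [4]].
Insert 5: 5 bumps 8 from row 1; 8 appends to row 2. P = [[1, 2, 5], [3, 7, 8], [4]].
Insert 6: appended to row 1. P = [[1, 2, 5, 6], [3, 7, 8], [4]].

So P = [[1, 2, 5, 6], [3, 7, 8], [4]], Q = [[1, 3, 6, 8], [2, 5, 7], [4]].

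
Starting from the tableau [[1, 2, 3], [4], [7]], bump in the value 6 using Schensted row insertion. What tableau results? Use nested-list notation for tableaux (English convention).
6 is larger than every entry of row 1, so it is appended to row 1. The new tableau is [[1, 2, 3, 6], [4], [7]].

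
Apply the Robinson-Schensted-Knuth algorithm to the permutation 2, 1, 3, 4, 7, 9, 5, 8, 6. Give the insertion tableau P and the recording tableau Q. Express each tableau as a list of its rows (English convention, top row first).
Insert each entry of the permutation into P by Schensted row insertion, recording in Q the position of each new cell.

Insert 2: appended to row 1. P = [[2]], Q = [[1]].
Insert 1: 1 bumps 2 from row 1; 2 starts row 2. P = [[1], [2]], Q = [[1], [2]].
Insert 3: appended to row 1. P = [[1, 3], [2]], Q = [[1, 3], [2]].
Insert 4: appended to row 1. P = [[1, 3, 4], [2]], Q = [[1, 3, 4], [2]].
Insert 7: appended to row 1. P = [[1, 3, 4, 7], [2]], Q = [[1, 3, 4, 5], [2]].
Insert 9: appended to row 1. P = [[1, 3, 4, 7, 9], [2]], Q = [[1, 3, 4, 5, 6], [2]].
Insert 5: 5 bumps 7 from row 1; 7 appends to row 2. P = [[1, 3, 4, 5, 9], [2, 7]], Q = [[1, 3, 4, 5, 6], [2, 7]].
Insert 8: 8 bumps 9 from row 1; 9 appends to row 2. P = [[1, 3, 4, 5, 8], [2, 7, 9]], Q = [[1, 3, 4, 5, 6], [2, 7, 8]].
Insert 6: 6 bumps 8 from row 1; 8 bumps 9 from row 2; 9 starts row 3. P = [[1, 3, 4, 5, 6], [2, 7, 8], [9]], Q = [[1, 3, 4, 5, 6], [2, 7, 8], [9]].

So P = [[1, 3, 4, 5, 6], [2, 7, 8], [9]], Q = [[1, 3, 4, 5, 6], [2, 7, 8], [9]].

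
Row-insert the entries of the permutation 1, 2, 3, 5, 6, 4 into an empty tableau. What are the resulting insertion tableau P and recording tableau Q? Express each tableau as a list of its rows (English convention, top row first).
P = [[1, 2, 3, 4, 6], [5]], Q = [[1, 2, 3, 4, 5], [6]]

Insert each entry of the permutation into P by Schensted row insertion, recording in Q the position of each new cell.

Insert 1: appended to row 1. P = [[1]].
Insert 2: appended to row 1. P = [[1, 2]].
Insert 3: appended to row 1. P = [[1, 2, 3]].
Insert 5: appended to row 1. P = [[1, 2, 3, 5]].
Insert 6: appended to row 1. P = [[1, 2, 3, 5, 6]].
Insert 4: 4 bumps 5 from row 1; 5 starts row 2. P = [[1, 2, 3, 4, 6], [5]].

So P = [[1, 2, 3, 4, 6], [5]], Q = [[1, 2, 3, 4, 5], [6]].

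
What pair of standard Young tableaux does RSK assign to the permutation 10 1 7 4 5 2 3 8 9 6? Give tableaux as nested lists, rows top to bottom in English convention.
P = [[1, 2, 3, 6, 9], [4, 5, 8], [7], [10]], Q = [[1, 3, 5, 8, 9], [2, 7, 10], [4], [6]]

Insert each entry of the permutation into P by Schensted row insertion, recording in Q the position of each new cell.

Insert 10: appended to row 1. P = [[10]].
Insert 1: 1 bumps 10 from row 1; 10 starts row 2. P = [[1], [10]].
Insert 7: appended to row 1. P = [[1, 7], [10]].
Insert 4: 4 bumps 7 from row 1; 7 bumps 10 from row 2; 10 starts row 3. P = [[1, 4], [7], [10]].
Insert 5: appended to row 1. P = [[1, 4, 5], [7], [10]].
Insert 2: 2 bumps 4 from row 1; 4 bumps 7 from row 2; 7 bumps 10 from row 3; 10 starts row 4. P = [[1, 2, 5], [4], [7], [10]].
Insert 3: 3 bumps 5 from row 1; 5 appends to row 2. P = [[1, 2, 3], [4, 5], [7], [10]].
Insert 8: appended to row 1. P = [[1, 2, 3, 8], [4, 5], [7], [10]].
Insert 9: appended to row 1. P = [[1, 2, 3, 8, 9], [4, 5], [7], [10]].
Insert 6: 6 bumps 8 from row 1; 8 appends to row 2. P = [[1, 2, 3, 6, 9], [4, 5, 8], [7], [10]].

So P = [[1, 2, 3, 6, 9], [4, 5, 8], [7], [10]], Q = [[1, 3, 5, 8, 9], [2, 7, 10], [4], [6]].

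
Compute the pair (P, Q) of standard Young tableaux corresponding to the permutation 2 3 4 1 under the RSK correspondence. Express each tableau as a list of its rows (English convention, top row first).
P = [[1, 3, 4], [2]], Q = [[1, 2, 3], [4]]

Insert each entry of the permutation into P by Schensted row insertion, recording in Q the position of each new cell.

After inserting 2: P = [[2]].
After inserting 3: P = [[2, 3]].
After inserting 4: P = [[2, 3, 4]].
After inserting 1: P = [[1, 3, 4], [2]].

So P = [[1, 3, 4], [2]], Q = [[1, 2, 3], [4]].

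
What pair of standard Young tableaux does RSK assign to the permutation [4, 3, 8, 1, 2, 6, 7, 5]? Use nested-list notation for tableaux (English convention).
P = [[1, 2, 5, 7], [3, 6], [4, 8]], Q = [[1, 3, 6, 7], [2, 5], [4, 8]]

Insert each entry of the permutation into P by Schensted row insertion, recording in Q the position of each new cell.

Insert 4: appended to row 1. P = [[4]].
Insert 3: 3 bumps 4 from row 1; 4 starts row 2. P = [[3], [4]].
Insert 8: appended to row 1. P = [[3, 8], [4]].
Insert 1: 1 bumps 3 from row 1; 3 bumps 4 from row 2; 4 starts row 3. P = [[1, 8], [3], [4]].
Insert 2: 2 bumps 8 from row 1; 8 appends to row 2. P = [[1, 2], [3, 8], [4]].
Insert 6: appended to row 1. P = [[1, 2, 6], [3, 8], [4]].
Insert 7: appended to row 1. P = [[1, 2, 6, 7], [3, 8], [4]].
Insert 5: 5 bumps 6 from row 1; 6 bumps 8 from row 2; 8 appends to row 3. P = [[1, 2, 5, 7], [3, 6], [4, 8]].

So P = [[1, 2, 5, 7], [3, 6], [4, 8]], Q = [[1, 3, 6, 7], [2, 5], [4, 8]].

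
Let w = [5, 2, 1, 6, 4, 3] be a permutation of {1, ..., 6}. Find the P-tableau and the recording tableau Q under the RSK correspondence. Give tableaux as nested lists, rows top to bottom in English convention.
P = [[1, 3], [2, 4], [5, 6]], Q = [[1, 4], [2, 5], [3, 6]]

Insert each entry of the permutation into P by Schensted row insertion, recording in Q the position of each new cell.

Insert 5: appended to row 1. P = [[5]].
Insert 2: 2 bumps 5 from row 1; 5 starts row 2. P = [[2], [5]].
Insert 1: 1 bumps 2 from row 1; 2 bumps 5 from row 2; 5 starts row 3. P = [[1], [2], [5]].
Insert 6: appended to row 1. P = [[1, 6], [2], [5]].
Insert 4: 4 bumps 6 from row 1; 6 appends to row 2. P = [[1, 4], [2, 6], [5]].
Insert 3: 3 bumps 4 from row 1; 4 bumps 6 from row 2; 6 appends to row 3. P = [[1, 3], [2, 4], [5, 6]].

So P = [[1, 3], [2, 4], [5, 6]], Q = [[1, 4], [2, 5], [3, 6]].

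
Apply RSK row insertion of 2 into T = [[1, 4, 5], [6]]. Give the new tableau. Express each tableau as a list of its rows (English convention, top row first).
[[1, 2, 5], [4], [6]]

In row 1, 2 replaces 4 (the leftmost entry greater than 2); 4 is bumped to row 2. In row 2, 4 replaces 6 (the leftmost entry greater than 4); 6 is bumped to row 3. 6 starts a new row 3. The new tableau is [[1, 2, 5], [4], [6]].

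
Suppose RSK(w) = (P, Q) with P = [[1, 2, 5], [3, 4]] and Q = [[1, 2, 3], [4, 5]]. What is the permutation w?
Reverse the RSK construction: for i from n down to 1, find the cell of Q containing i, remove the entry at that cell from P, and reverse-bump it up through P; the value ejected from row 1 is w(i).

Step i=5: Q has 5 at row 2, column 2; remove 4 from row 2 of P and reverse-bump: 4 enters row 1 and ejects 2. So w(5) = 2. P is now [[1, 4, 5], [3]].
Step i=4: Q has 4 at row 2, column 1; remove 3 from row 2 of P and reverse-bump: 3 enters row 1 and ejects 1. So w(4) = 1. P is now [[3, 4, 5]].
Step i=3: Q has 3 at row 1, column 3; remove that cell from P, ejecting 5. So w(3) = 5. P is now [[3, 4]].
Step i=2: Q has 2 at row 1, column 2; remove that cell from P, ejecting 4. So w(2) = 4. P is now [[3]].
Step i=1: Q has 1 at row 1, column 1; remove that cell from P, ejecting 3. So w(1) = 3. P is now [].

So w = 3 4 5 1 2.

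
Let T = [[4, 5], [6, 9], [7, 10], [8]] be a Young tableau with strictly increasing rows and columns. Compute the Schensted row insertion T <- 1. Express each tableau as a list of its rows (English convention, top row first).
[[1, 5], [4, 9], [6, 10], [7], [8]]

In row 1, 1 replaces 4 (the leftmost entry greater than 1); 4 is bumped to row 2. In row 2, 4 replaces 6 (the leftmost entry greater than 4); 6 is bumped to row 3. In row 3, 6 replaces 7 (the leftmost entry greater than 6); 7 is bumped to row 4. In row 4, 7 replaces 8 (the leftmost entry greater than 7); 8 is bumped to row 5. 8 starts a new row 5. The new tableau is [[1, 5], [4, 9], [6, 10], [7], [8]].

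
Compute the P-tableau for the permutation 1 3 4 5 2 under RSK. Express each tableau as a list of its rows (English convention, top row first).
Insert 1: appended to row 1. P = [[1]].
Insert 3: appended to row 1. P = [[1, 3]].
Insert 4: appended to row 1. P = [[1, 3, 4]].
Insert 5: appended to row 1. P = [[1, 3, 4, 5]].
Insert 2: 2 bumps 3 from row 1; 3 starts row 2. P = [[1, 2, 4, 5], [3]].

So P = [[1, 2, 4, 5], [3]].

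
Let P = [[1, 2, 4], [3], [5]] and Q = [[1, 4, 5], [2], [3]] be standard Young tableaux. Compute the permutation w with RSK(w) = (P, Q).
Reverse RSK: for i = n, n-1, ..., 1, locate i in Q, remove the corresponding corner cell from P, and reverse-bump its entry up through P; the value ejected from row 1 is w(i).

So w = 5 3 1 2 4.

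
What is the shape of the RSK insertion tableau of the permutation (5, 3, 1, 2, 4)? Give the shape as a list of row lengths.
[3, 1, 1]

Row-insert each entry into an empty tableau.

After inserting 5: P = [[5]].
After inserting 3: P = [[3], [5]].
After inserting 1: P = [[1], [3], [5]].
After inserting 2: P = [[1, 2], [3], [5]].
After inserting 4: P = [[1, 2, 4], [3], [5]].

The final insertion tableau P = [[1, 2, 4], [3], [5]] has shape [3, 1, 1].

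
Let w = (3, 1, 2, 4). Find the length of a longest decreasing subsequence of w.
2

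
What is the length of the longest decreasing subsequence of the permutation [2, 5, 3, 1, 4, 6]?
3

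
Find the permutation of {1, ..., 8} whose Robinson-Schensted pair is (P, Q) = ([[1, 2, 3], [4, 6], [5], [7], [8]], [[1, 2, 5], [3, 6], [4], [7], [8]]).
1 8 5 2 7 6 4 3

Reverse the RSK construction: for i from n down to 1, find the cell of Q containing i, remove the entry at that cell from P, and reverse-bump it up through P; the value ejected from row 1 is w(i).

Step i=8: Q has 8 at row 5, column 1; remove 8 from row 5 of P and reverse-bump: 8 enters row 4 and ejects 7; 7 enters row 3 and ejects 5; 5 enters row 2 and ejects 4; 4 enters row 1 and ejects 3. So w(8) = 3. P is now [[1, 2, 4], [5, 6], [7], [8]].
Step i=7: Q has 7 at row 4, column 1; remove 8 from row 4 of P and reverse-bump: 8 enters row 3 and ejects 7; 7 enters row 2 and ejects 6; 6 enters row 1 and ejects 4. So w(7) = 4. P is now [[1, 2, 6], [5, 7], [8]].
Step i=6: Q has 6 at row 2, column 2; remove 7 from row 2 of P and reverse-bump: 7 enters row 1 and ejects 6. So w(6) = 6. P is now [[1, 2, 7], [5], [8]].
Step i=5: Q has 5 at row 1, column 3; remove that cell from P, ejecting 7. So w(5) = 7. P is now [[1, 2], [5], [8]].
Step i=4: Q has 4 at row 3, column 1; remove 8 from row 3 of P and reverse-bump: 8 enters row 2 and ejects 5; 5 enters row 1 and ejects 2. So w(4) = 2. P is now [[1, 5], [8]].
Step i=3: Q has 3 at row 2, column 1; remove 8 from row 2 of P and reverse-bump: 8 enters row 1 and ejects 5. So w(3) = 5. P is now [[1, 8]].
Step i=2: Q has 2 at row 1, column 2; remove that cell from P, ejecting 8. So w(2) = 8. P is now [[1]].
Step i=1: Q has 1 at row 1, column 1; remove that cell from P, ejecting 1. So w(1) = 1. P is now [].

So w = 1 8 5 2 7 6 4 3.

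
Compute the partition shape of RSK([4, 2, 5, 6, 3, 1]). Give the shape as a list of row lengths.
RSK row insertion gives P = [[1, 3, 6], [2, 5], [4]], which has shape [3, 2, 1].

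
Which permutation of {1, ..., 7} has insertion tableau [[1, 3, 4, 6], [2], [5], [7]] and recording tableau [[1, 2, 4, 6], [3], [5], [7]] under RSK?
Reverse the RSK construction: for i from n down to 1, find the cell of Q containing i, remove the entry at that cell from P, and reverse-bump it up through P; the value ejected from row 1 is w(i).

Step i=7: Q has 7 at row 4, column 1; remove 7 from row 4 of P and reverse-bump: 7 enters row 3 and ejects 5; 5 enters row 2 and ejects 2; 2 enters row 1 and ejects 1. So w(7) = 1. P is now [[2, 3, 4, 6], [5], [7]].
Step i=6: Q has 6 at row 1, column 4; remove that cell from P, ejecting 6. So w(6) = 6. P is now [[2, 3, 4], [5], [7]].
Step i=5: Q has 5 at row 3, column 1; remove 7 from row 3 of P and reverse-bump: 7 enters row 2 and ejects 5; 5 enters row 1 and ejects 4. So w(5) = 4. P is now [[2, 3, 5], [7]].
Step i=4: Q has 4 at row 1, column 3; remove that cell from P, ejecting 5. So w(4) = 5. P is now [[2, 3], [7]].
Step i=3: Q has 3 at row 2, column 1; remove 7 from row 2 of P and reverse-bump: 7 enters row 1 and ejects 3. So w(3) = 3. P is now [[2, 7]].
Step i=2: Q has 2 at row 1, column 2; remove that cell from P, ejecting 7. So w(2) = 7. P is now [[2]].
Step i=1: Q has 1 at row 1, column 1; remove that cell from P, ejecting 2. So w(1) = 2. P is now [].

So w = 2 7 3 5 4 6 1.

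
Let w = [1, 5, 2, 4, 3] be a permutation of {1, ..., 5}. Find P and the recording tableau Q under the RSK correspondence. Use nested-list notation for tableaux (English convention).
Insert each entry of the permutation into P by Schensted row insertion, recording in Q the position of each new cell.

After inserting 1: P = [[1]].
After inserting 5: P = [[1, 5]].
After inserting 2: P = [[1, 2], [5]].
After inserting 4: P = [[1, 2, 4], [5]].
After inserting 3: P = [[1, 2, 3], [4], [5]].

So P = [[1, 2, 3], [4], [5]], Q = [[1, 2, 4], [3], [5]].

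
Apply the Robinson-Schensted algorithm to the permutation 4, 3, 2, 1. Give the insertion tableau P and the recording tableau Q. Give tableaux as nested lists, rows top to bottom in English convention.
Insert each entry of the permutation into P by Schensted row insertion, recording in Q the position of each new cell.

Insert 4: appended to row 1. P = [[4]].
Insert 3: 3 bumps 4 from row 1; 4 starts row 2. P = [[3], [4]].
Insert 2: 2 bumps 3 from row 1; 3 bumps 4 from row 2; 4 starts row 3. P = [[2], [3], [4]].
Insert 1: 1 bumps 2 from row 1; 2 bumps 3 from row 2; 3 bumps 4 from row 3; 4 starts row 4. P = [[1], [2], [3], [4]].

So P = [[1], [2], [3], [4]], Q = [[1], [2], [3], [4]].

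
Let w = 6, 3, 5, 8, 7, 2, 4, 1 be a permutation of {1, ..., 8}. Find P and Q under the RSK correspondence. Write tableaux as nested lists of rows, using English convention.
P = [[1, 4, 7], [2, 5], [3, 8], [6]], Q = [[1, 3, 4], [2, 5], [6, 7], [8]]

Insert each entry of the permutation into P by Schensted row insertion, recording in Q the position of each new cell.

Insert 6: appended to row 1. P = [[6]].
Insert 3: 3 bumps 6 from row 1; 6 starts row 2. P = [[3], [6]].
Insert 5: appended to row 1. P = [[3, 5], [6]].
Insert 8: appended to row 1. P = [[3, 5, 8], [6]].
Insert 7: 7 bumps 8 from row 1; 8 appends to row 2. P = [[3, 5, 7], [6, 8]].
Insert 2: 2 bumps 3 from row 1; 3 bumps 6 from row 2; 6 starts row 3. P = [[2, 5, 7], [3, 8], [6]].
Insert 4: 4 bumps 5 from row 1; 5 bumps 8 from row 2; 8 appends to row 3. P = [[2, 4, 7], [3, 5], [6, 8]].
Insert 1: 1 bumps 2 from row 1; 2 bumps 3 from row 2; 3 bumps 6 from row 3; 6 starts row 4. P = [[1, 4, 7], [2, 5], [3, 8], [6]].

So P = [[1, 4, 7], [2, 5], [3, 8], [6]], Q = [[1, 3, 4], [2, 5], [6, 7], [8]].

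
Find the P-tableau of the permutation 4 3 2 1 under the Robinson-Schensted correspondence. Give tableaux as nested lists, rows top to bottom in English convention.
P = [[1], [2], [3], [4]]

Insert 4: appended to row 1. P = [[4]].
Insert 3: 3 bumps 4 from row 1; 4 starts row 2. P = [[3], [4]].
Insert 2: 2 bumps 3 from row 1; 3 bumps 4 from row 2; 4 starts row 3. P = [[2], [3], [4]].
Insert 1: 1 bumps 2 from row 1; 2 bumps 3 from row 2; 3 bumps 4 from row 3; 4 starts row 4. P = [[1], [2], [3], [4]].

So P = [[1], [2], [3], [4]].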